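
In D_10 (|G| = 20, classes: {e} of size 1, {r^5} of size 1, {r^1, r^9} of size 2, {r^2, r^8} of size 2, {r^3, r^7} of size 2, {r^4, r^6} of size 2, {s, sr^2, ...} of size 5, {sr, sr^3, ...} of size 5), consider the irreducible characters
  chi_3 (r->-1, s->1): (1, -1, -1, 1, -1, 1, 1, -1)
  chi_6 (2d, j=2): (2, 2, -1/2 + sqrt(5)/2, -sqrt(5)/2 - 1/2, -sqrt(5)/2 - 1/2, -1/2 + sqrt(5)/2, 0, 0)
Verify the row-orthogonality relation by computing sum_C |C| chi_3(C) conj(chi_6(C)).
Sum = 0; so <chi_3, chi_6> = 0 (distinct irreducibles are orthogonal).

Working: Compute term by term over conjugacy classes (|C| * chi_3(C) * conj(chi_6(C))):
  1*(1)*conj(2) + 1*(-1)*conj(2) + 2*(-1)*conj(-1/2 + sqrt(5)/2) + 2*(1)*conj(-sqrt(5)/2 - 1/2) + 2*(-1)*conj(-sqrt(5)/2 - 1/2) + 2*(1)*conj(-1/2 + sqrt(5)/2) + 5*(1)*conj(0) + 5*(-1)*conj(0)
  = (2) + (-2) + (1 - sqrt(5)) + (-sqrt(5) - 1) + (1 + sqrt(5)) + (-1 + sqrt(5)) + (0) + (0)
  = 0.
Dividing by |G| = 20 gives 0/20 = 0, matching the row-orthogonality relation <chi_3, chi_6> = [chi_3 = chi_6].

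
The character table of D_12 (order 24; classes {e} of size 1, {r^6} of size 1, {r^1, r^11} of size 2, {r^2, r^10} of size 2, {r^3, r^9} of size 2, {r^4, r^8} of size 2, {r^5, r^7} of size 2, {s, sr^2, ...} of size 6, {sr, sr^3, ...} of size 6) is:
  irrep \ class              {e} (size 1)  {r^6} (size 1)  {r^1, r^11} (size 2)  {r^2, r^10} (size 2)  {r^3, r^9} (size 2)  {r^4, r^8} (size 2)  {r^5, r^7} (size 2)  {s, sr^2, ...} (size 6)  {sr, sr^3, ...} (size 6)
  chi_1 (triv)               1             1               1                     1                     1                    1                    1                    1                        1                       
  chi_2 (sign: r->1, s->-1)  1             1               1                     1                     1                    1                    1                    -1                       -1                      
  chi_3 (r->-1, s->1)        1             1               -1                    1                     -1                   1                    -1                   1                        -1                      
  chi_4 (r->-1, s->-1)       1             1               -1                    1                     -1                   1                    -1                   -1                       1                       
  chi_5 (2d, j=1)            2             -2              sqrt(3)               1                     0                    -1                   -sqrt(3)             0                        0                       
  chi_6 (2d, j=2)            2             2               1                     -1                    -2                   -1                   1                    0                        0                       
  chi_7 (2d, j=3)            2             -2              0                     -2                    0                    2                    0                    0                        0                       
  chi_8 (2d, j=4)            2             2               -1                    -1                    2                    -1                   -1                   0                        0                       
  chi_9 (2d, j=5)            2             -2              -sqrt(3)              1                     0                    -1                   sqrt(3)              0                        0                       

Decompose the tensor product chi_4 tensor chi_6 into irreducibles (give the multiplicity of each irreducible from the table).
chi_4 tensor chi_6 = chi_8 (all other irreducibles have multiplicity 0).

Argument: The character of a tensor product is the pointwise product (chi_4 * chi_6)(C) = chi_4(C) * chi_6(C):
  {e}: (1)*(2), {r^6}: (1)*(2), {r^1, r^11}: (-1)*(1), {r^2, r^10}: (1)*(-1), {r^3, r^9}: (-1)*(-2), {r^4, r^8}: (1)*(-1), {r^5, r^7}: (-1)*(1), {s, sr^2, ...}: (-1)*(0), {sr, sr^3, ...}: (1)*(0)
so (chi_4 * chi_6) takes values
  {e} -> 2, {r^6} -> 2, {r^1, r^11} -> -1, {r^2, r^10} -> -1, {r^3, r^9} -> 2, {r^4, r^8} -> -1, {r^5, r^7} -> -1, {s, sr^2, ...} -> 0, {sr, sr^3, ...} -> 0.
Now take the inner product of this character with each irreducible chi from the table, <chi_4*chi_6, chi> = (1/24) sum_C |C| (chi_4*chi_6)(C) conj(chi(C)):
  <chi_4*chi_6, chi_1> = (1/24)[1*(2)*conj(1) + 1*(2)*conj(1) + 2*(-1)*conj(1) + 2*(-1)*conj(1) + 2*(2)*conj(1) + 2*(-1)*conj(1) + 2*(-1)*conj(1) + 6*(0)*conj(1) + 6*(0)*conj(1)]
      = (1/24)[(2) + (2) + (-2) + (-2) + (4) + (-2) + (-2) + (0) + (0)] = 0/24 = 0
  <chi_4*chi_6, chi_2> = (1/24)[1*(2)*conj(1) + 1*(2)*conj(1) + 2*(-1)*conj(1) + 2*(-1)*conj(1) + 2*(2)*conj(1) + 2*(-1)*conj(1) + 2*(-1)*conj(1) + 6*(0)*conj(-1) + 6*(0)*conj(-1)]
      = (1/24)[(2) + (2) + (-2) + (-2) + (4) + (-2) + (-2) + (0) + (0)] = 0/24 = 0
  <chi_4*chi_6, chi_3> = (1/24)[1*(2)*conj(1) + 1*(2)*conj(1) + 2*(-1)*conj(-1) + 2*(-1)*conj(1) + 2*(2)*conj(-1) + 2*(-1)*conj(1) + 2*(-1)*conj(-1) + 6*(0)*conj(1) + 6*(0)*conj(-1)]
      = (1/24)[(2) + (2) + (2) + (-2) + (-4) + (-2) + (2) + (0) + (0)] = 0/24 = 0
  <chi_4*chi_6, chi_4> = (1/24)[1*(2)*conj(1) + 1*(2)*conj(1) + 2*(-1)*conj(-1) + 2*(-1)*conj(1) + 2*(2)*conj(-1) + 2*(-1)*conj(1) + 2*(-1)*conj(-1) + 6*(0)*conj(-1) + 6*(0)*conj(1)]
      = (1/24)[(2) + (2) + (2) + (-2) + (-4) + (-2) + (2) + (0) + (0)] = 0/24 = 0
  <chi_4*chi_6, chi_5> = (1/24)[1*(2)*conj(2) + 1*(2)*conj(-2) + 2*(-1)*conj(sqrt(3)) + 2*(-1)*conj(1) + 2*(2)*conj(0) + 2*(-1)*conj(-1) + 2*(-1)*conj(-sqrt(3)) + 6*(0)*conj(0) + 6*(0)*conj(0)]
      = (1/24)[(4) + (-4) + (-2*sqrt(3)) + (-2) + (0) + (2) + (2*sqrt(3)) + (0) + (0)] = 0/24 = 0
  <chi_4*chi_6, chi_6> = (1/24)[1*(2)*conj(2) + 1*(2)*conj(2) + 2*(-1)*conj(1) + 2*(-1)*conj(-1) + 2*(2)*conj(-2) + 2*(-1)*conj(-1) + 2*(-1)*conj(1) + 6*(0)*conj(0) + 6*(0)*conj(0)]
      = (1/24)[(4) + (4) + (-2) + (2) + (-8) + (2) + (-2) + (0) + (0)] = 0/24 = 0
  <chi_4*chi_6, chi_7> = (1/24)[1*(2)*conj(2) + 1*(2)*conj(-2) + 2*(-1)*conj(0) + 2*(-1)*conj(-2) + 2*(2)*conj(0) + 2*(-1)*conj(2) + 2*(-1)*conj(0) + 6*(0)*conj(0) + 6*(0)*conj(0)]
      = (1/24)[(4) + (-4) + (0) + (4) + (0) + (-4) + (0) + (0) + (0)] = 0/24 = 0
  <chi_4*chi_6, chi_8> = (1/24)[1*(2)*conj(2) + 1*(2)*conj(2) + 2*(-1)*conj(-1) + 2*(-1)*conj(-1) + 2*(2)*conj(2) + 2*(-1)*conj(-1) + 2*(-1)*conj(-1) + 6*(0)*conj(0) + 6*(0)*conj(0)]
      = (1/24)[(4) + (4) + (2) + (2) + (8) + (2) + (2) + (0) + (0)] = 24/24 = 1
  <chi_4*chi_6, chi_9> = (1/24)[1*(2)*conj(2) + 1*(2)*conj(-2) + 2*(-1)*conj(-sqrt(3)) + 2*(-1)*conj(1) + 2*(2)*conj(0) + 2*(-1)*conj(-1) + 2*(-1)*conj(sqrt(3)) + 6*(0)*conj(0) + 6*(0)*conj(0)]
      = (1/24)[(4) + (-4) + (2*sqrt(3)) + (-2) + (0) + (2) + (-2*sqrt(3)) + (0) + (0)] = 0/24 = 0
Hence the multiplicities are chi_8: 1. Dimension check: dim(chi_4)*dim(chi_6) = 1*2 = 2 and sum (mult * dim) = 1*2 = 2.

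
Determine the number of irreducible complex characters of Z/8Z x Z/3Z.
24

Proof sketch: The number of irreducible complex representations of a finite group equals its number of conjugacy classes. Z/8Z x Z/3Z is abelian of order 24, so every element is its own conjugacy class: 24 classes, so Z/8Z x Z/3Z (order 24) has exactly 24 irreducible complex representations.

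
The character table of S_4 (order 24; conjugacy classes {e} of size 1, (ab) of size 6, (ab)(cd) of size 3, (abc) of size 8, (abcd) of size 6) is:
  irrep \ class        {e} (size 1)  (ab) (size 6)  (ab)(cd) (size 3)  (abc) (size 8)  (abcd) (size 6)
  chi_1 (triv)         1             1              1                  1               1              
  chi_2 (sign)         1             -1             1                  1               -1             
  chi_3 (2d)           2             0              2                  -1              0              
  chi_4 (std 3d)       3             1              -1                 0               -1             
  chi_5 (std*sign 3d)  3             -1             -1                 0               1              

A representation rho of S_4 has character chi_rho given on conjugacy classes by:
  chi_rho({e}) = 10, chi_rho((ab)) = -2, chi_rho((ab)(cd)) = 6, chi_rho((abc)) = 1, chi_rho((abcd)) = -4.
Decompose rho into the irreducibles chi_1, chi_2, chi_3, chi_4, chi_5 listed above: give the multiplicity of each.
Multiplicities: chi_1: 0, chi_2: 3, chi_3: 2, chi_4: 1, chi_5: 0.

Working: Use <chi_rho, chi> = (1/|G|) sum_C |C| * chi_rho(C) * conj(chi(C)) with |G| = 24 for each irreducible chi in the table:
  <chi_rho, chi_1> = (1/24)[1*(10)*conj(1) + 6*(-2)*conj(1) + 3*(6)*conj(1) + 8*(1)*conj(1) + 6*(-4)*conj(1)]
      = (1/24)[(10) + (-12) + (18) + (8) + (-24)] = 0/24 = 0
  <chi_rho, chi_2> = (1/24)[1*(10)*conj(1) + 6*(-2)*conj(-1) + 3*(6)*conj(1) + 8*(1)*conj(1) + 6*(-4)*conj(-1)]
      = (1/24)[(10) + (12) + (18) + (8) + (24)] = 72/24 = 3
  <chi_rho, chi_3> = (1/24)[1*(10)*conj(2) + 6*(-2)*conj(0) + 3*(6)*conj(2) + 8*(1)*conj(-1) + 6*(-4)*conj(0)]
      = (1/24)[(20) + (0) + (36) + (-8) + (0)] = 48/24 = 2
  <chi_rho, chi_4> = (1/24)[1*(10)*conj(3) + 6*(-2)*conj(1) + 3*(6)*conj(-1) + 8*(1)*conj(0) + 6*(-4)*conj(-1)]
      = (1/24)[(30) + (-12) + (-18) + (0) + (24)] = 24/24 = 1
  <chi_rho, chi_5> = (1/24)[1*(10)*conj(3) + 6*(-2)*conj(-1) + 3*(6)*conj(-1) + 8*(1)*conj(0) + 6*(-4)*conj(1)]
      = (1/24)[(30) + (12) + (-18) + (0) + (-24)] = 0/24 = 0
Dimension check: dim(rho) = sum (mult * dim) = 0*1 + 3*1 + 2*2 + 1*3 + 0*3 = 10 = chi_rho(e) = 10.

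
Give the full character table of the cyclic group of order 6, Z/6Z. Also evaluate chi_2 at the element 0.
Character table of Z/6Z (irreps indexed chi_0,...,chi_5 with chi_k(m) = zeta_6^(k*m), zeta_6 = exp(2*pi*i/6)):
  irrep \ class  {0} (size 1)  {1} (size 1)    {2} (size 1)    {3} (size 1)  {4} (size 1)    {5} (size 1)  
  chi_0          1             1               1               1             1               1             
  chi_1          1             exp(I*pi/3)     exp(2*I*pi/3)   -1            exp(-2*I*pi/3)  exp(-I*pi/3)  
  chi_2          1             exp(2*I*pi/3)   exp(-2*I*pi/3)  1             exp(2*I*pi/3)   exp(-2*I*pi/3)
  chi_3          1             -1              1               -1            1               -1            
  chi_4          1             exp(-2*I*pi/3)  exp(2*I*pi/3)   1             exp(-2*I*pi/3)  exp(2*I*pi/3) 
  chi_5          1             exp(-I*pi/3)    exp(-2*I*pi/3)  -1            exp(2*I*pi/3)   exp(I*pi/3)   

Spot check: chi_2(0) = zeta_6^(2*0) = zeta_6^0 = 1.

Argument: Z/6Z is abelian, so all 6 irreducible complex representations are 1-dimensional. They are given by chi_k(m) = zeta_6^(k*m) for k = 0,...,5. Row orthogonality: sum_m chi_k(m) conj(chi_l(m)) = 6 * [k = l].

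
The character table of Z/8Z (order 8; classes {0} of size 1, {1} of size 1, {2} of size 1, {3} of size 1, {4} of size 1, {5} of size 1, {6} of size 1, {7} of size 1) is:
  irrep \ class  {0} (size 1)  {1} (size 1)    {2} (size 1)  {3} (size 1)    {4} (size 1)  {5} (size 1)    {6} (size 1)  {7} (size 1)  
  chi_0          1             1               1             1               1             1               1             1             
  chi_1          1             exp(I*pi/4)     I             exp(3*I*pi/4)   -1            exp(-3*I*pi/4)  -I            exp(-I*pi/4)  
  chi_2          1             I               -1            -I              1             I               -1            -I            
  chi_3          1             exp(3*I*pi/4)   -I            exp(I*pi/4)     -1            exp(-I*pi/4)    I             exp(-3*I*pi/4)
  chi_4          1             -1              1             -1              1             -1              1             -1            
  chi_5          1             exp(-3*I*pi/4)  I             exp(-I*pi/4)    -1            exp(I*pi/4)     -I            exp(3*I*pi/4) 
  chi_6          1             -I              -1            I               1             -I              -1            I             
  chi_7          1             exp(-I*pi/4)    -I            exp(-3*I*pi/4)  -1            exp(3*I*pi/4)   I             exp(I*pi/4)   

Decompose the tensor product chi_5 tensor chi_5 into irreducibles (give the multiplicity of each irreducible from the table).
chi_5 tensor chi_5 = chi_2 (all other irreducibles have multiplicity 0).

The character of a tensor product is the pointwise product (chi_5 * chi_5)(C) = chi_5(C) * chi_5(C):
  {0}: (1)*(1), {1}: (exp(-3*I*pi/4))*(exp(-3*I*pi/4)), {2}: (I)*(I), {3}: (exp(-I*pi/4))*(exp(-I*pi/4)), {4}: (-1)*(-1), {5}: (exp(I*pi/4))*(exp(I*pi/4)), {6}: (-I)*(-I), {7}: (exp(3*I*pi/4))*(exp(3*I*pi/4))
so (chi_5 * chi_5) takes values
  {0} -> 1, {1} -> I, {2} -> -1, {3} -> -I, {4} -> 1, {5} -> I, {6} -> -1, {7} -> -I.
Now take the inner product of this character with each irreducible chi from the table, <chi_5*chi_5, chi> = (1/8) sum_C |C| (chi_5*chi_5)(C) conj(chi(C)):
  <chi_5*chi_5, chi_0> = (1/8)[1*(1)*conj(1) + 1*(I)*conj(1) + 1*(-1)*conj(1) + 1*(-I)*conj(1) + 1*(1)*conj(1) + 1*(I)*conj(1) + 1*(-1)*conj(1) + 1*(-I)*conj(1)]
      = (1/8)[(1) + (I) + (-1) + (-I) + (1) + (I) + (-1) + (-I)] = 0/8 = 0
  <chi_5*chi_5, chi_1> = (1/8)[1*(1)*conj(1) + 1*(I)*conj(exp(I*pi/4)) + 1*(-1)*conj(I) + 1*(-I)*conj(exp(3*I*pi/4)) + 1*(1)*conj(-1) + 1*(I)*conj(exp(-3*I*pi/4)) + 1*(-1)*conj(-I) + 1*(-I)*conj(exp(-I*pi/4))]
      = (1/8)[(1) + (exp(I*pi/4)) + (I) + (-exp(-I*pi/4)) + (-1) + (exp(-3*I*pi/4)) + (-I) + (-exp(3*I*pi/4))] = 0/8 = 0
  <chi_5*chi_5, chi_2> = (1/8)[1*(1)*conj(1) + 1*(I)*conj(I) + 1*(-1)*conj(-1) + 1*(-I)*conj(-I) + 1*(1)*conj(1) + 1*(I)*conj(I) + 1*(-1)*conj(-1) + 1*(-I)*conj(-I)]
      = (1/8)[(1) + (1) + (1) + (1) + (1) + (1) + (1) + (1)] = 8/8 = 1
  <chi_5*chi_5, chi_3> = (1/8)[1*(1)*conj(1) + 1*(I)*conj(exp(3*I*pi/4)) + 1*(-1)*conj(-I) + 1*(-I)*conj(exp(I*pi/4)) + 1*(1)*conj(-1) + 1*(I)*conj(exp(-I*pi/4)) + 1*(-1)*conj(I) + 1*(-I)*conj(exp(-3*I*pi/4))]
      = (1/8)[(1) + (exp(-I*pi/4)) + (-I) + (-exp(I*pi/4)) + (-1) + (exp(3*I*pi/4)) + (I) + (-exp(-3*I*pi/4))] = 0/8 = 0
  <chi_5*chi_5, chi_4> = (1/8)[1*(1)*conj(1) + 1*(I)*conj(-1) + 1*(-1)*conj(1) + 1*(-I)*conj(-1) + 1*(1)*conj(1) + 1*(I)*conj(-1) + 1*(-1)*conj(1) + 1*(-I)*conj(-1)]
      = (1/8)[(1) + (-I) + (-1) + (I) + (1) + (-I) + (-1) + (I)] = 0/8 = 0
  <chi_5*chi_5, chi_5> = (1/8)[1*(1)*conj(1) + 1*(I)*conj(exp(-3*I*pi/4)) + 1*(-1)*conj(I) + 1*(-I)*conj(exp(-I*pi/4)) + 1*(1)*conj(-1) + 1*(I)*conj(exp(I*pi/4)) + 1*(-1)*conj(-I) + 1*(-I)*conj(exp(3*I*pi/4))]
      = (1/8)[(1) + (exp(-3*I*pi/4)) + (I) + (-exp(3*I*pi/4)) + (-1) + (exp(I*pi/4)) + (-I) + (-exp(-I*pi/4))] = 0/8 = 0
  <chi_5*chi_5, chi_6> = (1/8)[1*(1)*conj(1) + 1*(I)*conj(-I) + 1*(-1)*conj(-1) + 1*(-I)*conj(I) + 1*(1)*conj(1) + 1*(I)*conj(-I) + 1*(-1)*conj(-1) + 1*(-I)*conj(I)]
      = (1/8)[(1) + (-1) + (1) + (-1) + (1) + (-1) + (1) + (-1)] = 0/8 = 0
  <chi_5*chi_5, chi_7> = (1/8)[1*(1)*conj(1) + 1*(I)*conj(exp(-I*pi/4)) + 1*(-1)*conj(-I) + 1*(-I)*conj(exp(-3*I*pi/4)) + 1*(1)*conj(-1) + 1*(I)*conj(exp(3*I*pi/4)) + 1*(-1)*conj(I) + 1*(-I)*conj(exp(I*pi/4))]
      = (1/8)[(1) + (exp(3*I*pi/4)) + (-I) + (-exp(-3*I*pi/4)) + (-1) + (exp(-I*pi/4)) + (I) + (-exp(I*pi/4))] = 0/8 = 0
(Exp terms are combined using exp(i*s)*conj(exp(i*t)) = exp(i*(s-t)), and sums of them are collapsed using the identity that for every m > 1 the m distinct m-th roots of unity sum to 0, e.g. 1 + exp(2*I*pi/3) + exp(-2*I*pi/3) = 0.)
Hence the multiplicities are chi_2: 1. Dimension check: dim(chi_5)*dim(chi_5) = 1*1 = 1 and sum (mult * dim) = 1*1 = 1.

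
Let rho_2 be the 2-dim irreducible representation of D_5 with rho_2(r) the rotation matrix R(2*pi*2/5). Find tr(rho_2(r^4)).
chi_{rho_2}(r^4) = 2*cos(2*pi*2*4/5) = -sqrt(5)/2 - 1/2

Argument: rho_2(r^4) is rotation by angle 2*pi*2*4/5, whose trace is 2*cos(2*pi*2*4/5) = -sqrt(5)/2 - 1/2.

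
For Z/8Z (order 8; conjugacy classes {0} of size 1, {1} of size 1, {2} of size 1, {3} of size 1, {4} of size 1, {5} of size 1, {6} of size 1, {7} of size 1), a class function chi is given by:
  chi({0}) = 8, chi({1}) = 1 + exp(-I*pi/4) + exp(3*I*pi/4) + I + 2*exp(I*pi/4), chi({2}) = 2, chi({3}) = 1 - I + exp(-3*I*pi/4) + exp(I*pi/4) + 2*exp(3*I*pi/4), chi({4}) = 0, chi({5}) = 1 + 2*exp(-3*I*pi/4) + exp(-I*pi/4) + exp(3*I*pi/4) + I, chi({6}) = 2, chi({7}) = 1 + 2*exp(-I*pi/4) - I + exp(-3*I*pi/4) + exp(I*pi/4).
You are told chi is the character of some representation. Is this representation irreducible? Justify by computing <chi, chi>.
Not irreducible (reducible): <chi, chi> = 12 > 1.

Details: <chi, chi> = (1/|G|) sum_C |C| * |chi(C)|^2 = (1/8)[1*|8|^2 + 1*|1 + exp(-I*pi/4) + exp(3*I*pi/4) + I + 2*exp(I*pi/4)|^2 + 1*|2|^2 + 1*|1 - I + exp(-3*I*pi/4) + exp(I*pi/4) + 2*exp(3*I*pi/4)|^2 + 1*|0|^2 + 1*|1 + 2*exp(-3*I*pi/4) + exp(-I*pi/4) + exp(3*I*pi/4) + I|^2 + 1*|2|^2 + 1*|1 + 2*exp(-I*pi/4) - I + exp(-3*I*pi/4) + exp(I*pi/4)|^2]
  = (1/8)[(64) + (6 + 4*exp(-I*pi/4) + 4*exp(I*pi/4)) + (4) + (6 + 4*exp(-3*I*pi/4) + 4*exp(3*I*pi/4)) + (0) + (6 + 4*exp(-3*I*pi/4) + 4*exp(3*I*pi/4)) + (4) + (6 + 4*exp(-I*pi/4) + 4*exp(I*pi/4))] = 96/8 = 12.
(Exp terms are combined using exp(i*s)*conj(exp(i*t)) = exp(i*(s-t)), and sums of them are collapsed using the identity that for every m > 1 the m distinct m-th roots of unity sum to 0, e.g. 1 + exp(2*I*pi/3) + exp(-2*I*pi/3) = 0.)
A character is irreducible iff <chi, chi> = 1, so this representation is reducible.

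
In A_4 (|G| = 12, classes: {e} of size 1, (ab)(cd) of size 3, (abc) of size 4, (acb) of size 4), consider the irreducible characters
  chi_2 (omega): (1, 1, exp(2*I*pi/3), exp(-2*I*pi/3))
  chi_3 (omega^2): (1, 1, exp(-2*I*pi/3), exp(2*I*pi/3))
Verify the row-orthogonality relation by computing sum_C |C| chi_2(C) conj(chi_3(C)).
Sum = 0; so <chi_2, chi_3> = 0 (distinct irreducibles are orthogonal).

Proof sketch: Compute term by term over conjugacy classes (|C| * chi_2(C) * conj(chi_3(C))):
  1*(1)*conj(1) + 3*(1)*conj(1) + 4*(exp(2*I*pi/3))*conj(exp(-2*I*pi/3)) + 4*(exp(-2*I*pi/3))*conj(exp(2*I*pi/3))
  = (1) + (3) + (4*exp(-2*I*pi/3)) + (4*exp(2*I*pi/3))
  = 0.
(Exp terms are combined using exp(i*s)*conj(exp(i*t)) = exp(i*(s-t)), and sums of them are collapsed using the identity that for every m > 1 the m distinct m-th roots of unity sum to 0, e.g. 1 + exp(2*I*pi/3) + exp(-2*I*pi/3) = 0.)
Dividing by |G| = 12 gives 0/12 = 0, matching the row-orthogonality relation <chi_2, chi_3> = [chi_2 = chi_3].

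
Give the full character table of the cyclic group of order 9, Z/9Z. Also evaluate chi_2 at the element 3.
Character table of Z/9Z (irreps indexed chi_0,...,chi_8 with chi_k(m) = zeta_9^(k*m), zeta_9 = exp(2*pi*i/9)):
  irrep \ class  {0} (size 1)  {1} (size 1)    {2} (size 1)    {3} (size 1)    {4} (size 1)    {5} (size 1)    {6} (size 1)    {7} (size 1)    {8} (size 1)  
  chi_0          1             1               1               1               1               1               1               1               1             
  chi_1          1             exp(2*I*pi/9)   exp(4*I*pi/9)   exp(2*I*pi/3)   exp(8*I*pi/9)   exp(-8*I*pi/9)  exp(-2*I*pi/3)  exp(-4*I*pi/9)  exp(-2*I*pi/9)
  chi_2          1             exp(4*I*pi/9)   exp(8*I*pi/9)   exp(-2*I*pi/3)  exp(-2*I*pi/9)  exp(2*I*pi/9)   exp(2*I*pi/3)   exp(-8*I*pi/9)  exp(-4*I*pi/9)
  chi_3          1             exp(2*I*pi/3)   exp(-2*I*pi/3)  1               exp(2*I*pi/3)   exp(-2*I*pi/3)  1               exp(2*I*pi/3)   exp(-2*I*pi/3)
  chi_4          1             exp(8*I*pi/9)   exp(-2*I*pi/9)  exp(2*I*pi/3)   exp(-4*I*pi/9)  exp(4*I*pi/9)   exp(-2*I*pi/3)  exp(2*I*pi/9)   exp(-8*I*pi/9)
  chi_5          1             exp(-8*I*pi/9)  exp(2*I*pi/9)   exp(-2*I*pi/3)  exp(4*I*pi/9)   exp(-4*I*pi/9)  exp(2*I*pi/3)   exp(-2*I*pi/9)  exp(8*I*pi/9) 
  chi_6          1             exp(-2*I*pi/3)  exp(2*I*pi/3)   1               exp(-2*I*pi/3)  exp(2*I*pi/3)   1               exp(-2*I*pi/3)  exp(2*I*pi/3) 
  chi_7          1             exp(-4*I*pi/9)  exp(-8*I*pi/9)  exp(2*I*pi/3)   exp(2*I*pi/9)   exp(-2*I*pi/9)  exp(-2*I*pi/3)  exp(8*I*pi/9)   exp(4*I*pi/9) 
  chi_8          1             exp(-2*I*pi/9)  exp(-4*I*pi/9)  exp(-2*I*pi/3)  exp(-8*I*pi/9)  exp(8*I*pi/9)   exp(2*I*pi/3)   exp(4*I*pi/9)   exp(2*I*pi/9) 

Spot check: chi_2(3) = zeta_9^(2*3) = zeta_9^6 = exp(-2*I*pi/3).

Explanation: Z/9Z is abelian, so all 9 irreducible complex representations are 1-dimensional. They are given by chi_k(m) = zeta_9^(k*m) for k = 0,...,8. Row orthogonality: sum_m chi_k(m) conj(chi_l(m)) = 9 * [k = l].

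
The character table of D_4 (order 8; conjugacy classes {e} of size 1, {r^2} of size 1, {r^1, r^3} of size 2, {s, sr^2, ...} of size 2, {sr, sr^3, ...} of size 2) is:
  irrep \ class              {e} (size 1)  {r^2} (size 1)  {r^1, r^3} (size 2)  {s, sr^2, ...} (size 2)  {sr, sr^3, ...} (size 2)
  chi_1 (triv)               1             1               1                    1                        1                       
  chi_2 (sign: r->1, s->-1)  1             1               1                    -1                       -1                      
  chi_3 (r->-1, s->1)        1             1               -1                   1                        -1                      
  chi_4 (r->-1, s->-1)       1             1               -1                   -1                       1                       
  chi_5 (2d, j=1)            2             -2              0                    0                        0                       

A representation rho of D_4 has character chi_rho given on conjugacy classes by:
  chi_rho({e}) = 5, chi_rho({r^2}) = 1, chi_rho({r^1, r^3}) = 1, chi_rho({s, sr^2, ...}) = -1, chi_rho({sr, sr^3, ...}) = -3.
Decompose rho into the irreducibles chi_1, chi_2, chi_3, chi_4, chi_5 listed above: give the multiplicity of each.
Multiplicities: chi_1: 0, chi_2: 2, chi_3: 1, chi_4: 0, chi_5: 1.

Use <chi_rho, chi> = (1/|G|) sum_C |C| * chi_rho(C) * conj(chi(C)) with |G| = 8 for each irreducible chi in the table:
  <chi_rho, chi_1> = (1/8)[1*(5)*conj(1) + 1*(1)*conj(1) + 2*(1)*conj(1) + 2*(-1)*conj(1) + 2*(-3)*conj(1)]
      = (1/8)[(5) + (1) + (2) + (-2) + (-6)] = 0/8 = 0
  <chi_rho, chi_2> = (1/8)[1*(5)*conj(1) + 1*(1)*conj(1) + 2*(1)*conj(1) + 2*(-1)*conj(-1) + 2*(-3)*conj(-1)]
      = (1/8)[(5) + (1) + (2) + (2) + (6)] = 16/8 = 2
  <chi_rho, chi_3> = (1/8)[1*(5)*conj(1) + 1*(1)*conj(1) + 2*(1)*conj(-1) + 2*(-1)*conj(1) + 2*(-3)*conj(-1)]
      = (1/8)[(5) + (1) + (-2) + (-2) + (6)] = 8/8 = 1
  <chi_rho, chi_4> = (1/8)[1*(5)*conj(1) + 1*(1)*conj(1) + 2*(1)*conj(-1) + 2*(-1)*conj(-1) + 2*(-3)*conj(1)]
      = (1/8)[(5) + (1) + (-2) + (2) + (-6)] = 0/8 = 0
  <chi_rho, chi_5> = (1/8)[1*(5)*conj(2) + 1*(1)*conj(-2) + 2*(1)*conj(0) + 2*(-1)*conj(0) + 2*(-3)*conj(0)]
      = (1/8)[(10) + (-2) + (0) + (0) + (0)] = 8/8 = 1
Dimension check: dim(rho) = sum (mult * dim) = 0*1 + 2*1 + 1*1 + 0*1 + 1*2 = 5 = chi_rho(e) = 5.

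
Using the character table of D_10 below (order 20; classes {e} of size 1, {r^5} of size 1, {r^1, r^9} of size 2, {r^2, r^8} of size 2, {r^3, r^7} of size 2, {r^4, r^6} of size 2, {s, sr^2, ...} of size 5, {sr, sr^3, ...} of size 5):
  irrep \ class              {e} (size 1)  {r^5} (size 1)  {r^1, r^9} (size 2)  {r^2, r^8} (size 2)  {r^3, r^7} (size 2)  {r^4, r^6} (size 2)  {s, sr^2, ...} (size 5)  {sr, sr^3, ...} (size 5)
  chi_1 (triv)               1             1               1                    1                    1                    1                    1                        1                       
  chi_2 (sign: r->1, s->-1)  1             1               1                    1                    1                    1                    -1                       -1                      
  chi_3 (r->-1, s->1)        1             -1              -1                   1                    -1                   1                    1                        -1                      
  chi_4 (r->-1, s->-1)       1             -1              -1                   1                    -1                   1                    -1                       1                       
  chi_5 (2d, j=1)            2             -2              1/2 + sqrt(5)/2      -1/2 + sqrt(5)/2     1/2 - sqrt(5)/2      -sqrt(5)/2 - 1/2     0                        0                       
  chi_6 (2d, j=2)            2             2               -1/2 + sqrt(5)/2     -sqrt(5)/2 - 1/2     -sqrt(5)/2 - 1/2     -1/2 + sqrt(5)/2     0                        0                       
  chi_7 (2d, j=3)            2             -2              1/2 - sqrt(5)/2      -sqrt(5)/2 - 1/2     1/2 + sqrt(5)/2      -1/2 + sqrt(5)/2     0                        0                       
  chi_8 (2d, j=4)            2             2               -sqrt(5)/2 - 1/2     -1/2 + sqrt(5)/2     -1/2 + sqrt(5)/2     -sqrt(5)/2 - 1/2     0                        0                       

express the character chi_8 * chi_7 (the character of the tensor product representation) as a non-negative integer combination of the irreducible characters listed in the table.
chi_8 tensor chi_7 = chi_5 + chi_7 (all other irreducibles have multiplicity 0).

The character of a tensor product is the pointwise product (chi_8 * chi_7)(C) = chi_8(C) * chi_7(C):
  {e}: (2)*(2), {r^5}: (2)*(-2), {r^1, r^9}: (-sqrt(5)/2 - 1/2)*(1/2 - sqrt(5)/2), {r^2, r^8}: (-1/2 + sqrt(5)/2)*(-sqrt(5)/2 - 1/2), {r^3, r^7}: (-1/2 + sqrt(5)/2)*(1/2 + sqrt(5)/2), {r^4, r^6}: (-sqrt(5)/2 - 1/2)*(-1/2 + sqrt(5)/2), {s, sr^2, ...}: (0)*(0), {sr, sr^3, ...}: (0)*(0)
so (chi_8 * chi_7) takes values
  {e} -> 4, {r^5} -> -4, {r^1, r^9} -> 1, {r^2, r^8} -> -1, {r^3, r^7} -> 1, {r^4, r^6} -> -1, {s, sr^2, ...} -> 0, {sr, sr^3, ...} -> 0.
Now take the inner product of this character with each irreducible chi from the table, <chi_8*chi_7, chi> = (1/20) sum_C |C| (chi_8*chi_7)(C) conj(chi(C)):
  <chi_8*chi_7, chi_1> = (1/20)[1*(4)*conj(1) + 1*(-4)*conj(1) + 2*(1)*conj(1) + 2*(-1)*conj(1) + 2*(1)*conj(1) + 2*(-1)*conj(1) + 5*(0)*conj(1) + 5*(0)*conj(1)]
      = (1/20)[(4) + (-4) + (2) + (-2) + (2) + (-2) + (0) + (0)] = 0/20 = 0
  <chi_8*chi_7, chi_2> = (1/20)[1*(4)*conj(1) + 1*(-4)*conj(1) + 2*(1)*conj(1) + 2*(-1)*conj(1) + 2*(1)*conj(1) + 2*(-1)*conj(1) + 5*(0)*conj(-1) + 5*(0)*conj(-1)]
      = (1/20)[(4) + (-4) + (2) + (-2) + (2) + (-2) + (0) + (0)] = 0/20 = 0
  <chi_8*chi_7, chi_3> = (1/20)[1*(4)*conj(1) + 1*(-4)*conj(-1) + 2*(1)*conj(-1) + 2*(-1)*conj(1) + 2*(1)*conj(-1) + 2*(-1)*conj(1) + 5*(0)*conj(1) + 5*(0)*conj(-1)]
      = (1/20)[(4) + (4) + (-2) + (-2) + (-2) + (-2) + (0) + (0)] = 0/20 = 0
  <chi_8*chi_7, chi_4> = (1/20)[1*(4)*conj(1) + 1*(-4)*conj(-1) + 2*(1)*conj(-1) + 2*(-1)*conj(1) + 2*(1)*conj(-1) + 2*(-1)*conj(1) + 5*(0)*conj(-1) + 5*(0)*conj(1)]
      = (1/20)[(4) + (4) + (-2) + (-2) + (-2) + (-2) + (0) + (0)] = 0/20 = 0
  <chi_8*chi_7, chi_5> = (1/20)[1*(4)*conj(2) + 1*(-4)*conj(-2) + 2*(1)*conj(1/2 + sqrt(5)/2) + 2*(-1)*conj(-1/2 + sqrt(5)/2) + 2*(1)*conj(1/2 - sqrt(5)/2) + 2*(-1)*conj(-sqrt(5)/2 - 1/2) + 5*(0)*conj(0) + 5*(0)*conj(0)]
      = (1/20)[(8) + (8) + (1 + sqrt(5)) + (1 - sqrt(5)) + (1 - sqrt(5)) + (1 + sqrt(5)) + (0) + (0)] = 20/20 = 1
  <chi_8*chi_7, chi_6> = (1/20)[1*(4)*conj(2) + 1*(-4)*conj(2) + 2*(1)*conj(-1/2 + sqrt(5)/2) + 2*(-1)*conj(-sqrt(5)/2 - 1/2) + 2*(1)*conj(-sqrt(5)/2 - 1/2) + 2*(-1)*conj(-1/2 + sqrt(5)/2) + 5*(0)*conj(0) + 5*(0)*conj(0)]
      = (1/20)[(8) + (-8) + (-1 + sqrt(5)) + (1 + sqrt(5)) + (-sqrt(5) - 1) + (1 - sqrt(5)) + (0) + (0)] = 0/20 = 0
  <chi_8*chi_7, chi_7> = (1/20)[1*(4)*conj(2) + 1*(-4)*conj(-2) + 2*(1)*conj(1/2 - sqrt(5)/2) + 2*(-1)*conj(-sqrt(5)/2 - 1/2) + 2*(1)*conj(1/2 + sqrt(5)/2) + 2*(-1)*conj(-1/2 + sqrt(5)/2) + 5*(0)*conj(0) + 5*(0)*conj(0)]
      = (1/20)[(8) + (8) + (1 - sqrt(5)) + (1 + sqrt(5)) + (1 + sqrt(5)) + (1 - sqrt(5)) + (0) + (0)] = 20/20 = 1
  <chi_8*chi_7, chi_8> = (1/20)[1*(4)*conj(2) + 1*(-4)*conj(2) + 2*(1)*conj(-sqrt(5)/2 - 1/2) + 2*(-1)*conj(-1/2 + sqrt(5)/2) + 2*(1)*conj(-1/2 + sqrt(5)/2) + 2*(-1)*conj(-sqrt(5)/2 - 1/2) + 5*(0)*conj(0) + 5*(0)*conj(0)]
      = (1/20)[(8) + (-8) + (-sqrt(5) - 1) + (1 - sqrt(5)) + (-1 + sqrt(5)) + (1 + sqrt(5)) + (0) + (0)] = 0/20 = 0
Hence the multiplicities are chi_5: 1, chi_7: 1. Dimension check: dim(chi_8)*dim(chi_7) = 2*2 = 4 and sum (mult * dim) = 1*2 + 1*2 = 4.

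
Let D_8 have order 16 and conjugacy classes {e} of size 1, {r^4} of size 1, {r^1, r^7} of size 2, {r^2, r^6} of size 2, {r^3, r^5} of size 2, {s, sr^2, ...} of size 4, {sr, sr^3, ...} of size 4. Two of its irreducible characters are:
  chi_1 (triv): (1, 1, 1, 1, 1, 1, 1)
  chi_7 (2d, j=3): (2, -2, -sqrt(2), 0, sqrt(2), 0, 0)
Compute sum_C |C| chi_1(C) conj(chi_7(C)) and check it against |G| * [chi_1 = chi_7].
Sum = 0; so <chi_1, chi_7> = 0 (distinct irreducibles are orthogonal).

Argument: Compute term by term over conjugacy classes (|C| * chi_1(C) * conj(chi_7(C))):
  1*(1)*conj(2) + 1*(1)*conj(-2) + 2*(1)*conj(-sqrt(2)) + 2*(1)*conj(0) + 2*(1)*conj(sqrt(2)) + 4*(1)*conj(0) + 4*(1)*conj(0)
  = (2) + (-2) + (-2*sqrt(2)) + (0) + (2*sqrt(2)) + (0) + (0)
  = 0.
Dividing by |G| = 16 gives 0/16 = 0, matching the row-orthogonality relation <chi_1, chi_7> = [chi_1 = chi_7].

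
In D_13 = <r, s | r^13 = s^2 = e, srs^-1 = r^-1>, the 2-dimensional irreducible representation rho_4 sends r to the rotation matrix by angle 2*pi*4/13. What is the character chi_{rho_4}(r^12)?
chi_{rho_4}(r^12) = 2*cos(2*pi*4*12/13) = -2*cos(5*pi/13)

Solution. rho_4(r^12) is rotation by angle 2*pi*4*12/13, whose trace is 2*cos(2*pi*4*12/13) = -2*cos(5*pi/13).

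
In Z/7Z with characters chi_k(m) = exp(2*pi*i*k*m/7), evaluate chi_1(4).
chi_1(4) = zeta_7^4 = exp(-6*I*pi/7)

Derivation: chi_1(4) = zeta_7^(1*4) = zeta_7^4. Since zeta_7^7 = 1, this equals zeta_7^4 = exp(2*pi*i*4/7) = exp(-6*I*pi/7).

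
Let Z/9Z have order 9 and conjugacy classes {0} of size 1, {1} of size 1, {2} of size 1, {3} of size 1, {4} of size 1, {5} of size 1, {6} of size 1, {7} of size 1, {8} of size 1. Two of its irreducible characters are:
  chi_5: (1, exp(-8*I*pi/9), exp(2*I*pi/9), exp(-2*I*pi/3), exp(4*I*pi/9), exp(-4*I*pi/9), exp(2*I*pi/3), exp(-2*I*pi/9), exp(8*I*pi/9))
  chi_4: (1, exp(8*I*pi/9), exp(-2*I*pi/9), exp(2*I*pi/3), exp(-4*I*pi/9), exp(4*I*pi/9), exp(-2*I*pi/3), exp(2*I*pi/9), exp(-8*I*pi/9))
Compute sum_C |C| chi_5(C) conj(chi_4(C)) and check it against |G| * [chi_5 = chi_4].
Sum = 0; so <chi_5, chi_4> = 0 (distinct irreducibles are orthogonal).

Derivation: Compute term by term over conjugacy classes (|C| * chi_5(C) * conj(chi_4(C))):
  1*(1)*conj(1) + 1*(exp(-8*I*pi/9))*conj(exp(8*I*pi/9)) + 1*(exp(2*I*pi/9))*conj(exp(-2*I*pi/9)) + 1*(exp(-2*I*pi/3))*conj(exp(2*I*pi/3)) + 1*(exp(4*I*pi/9))*conj(exp(-4*I*pi/9)) + 1*(exp(-4*I*pi/9))*conj(exp(4*I*pi/9)) + 1*(exp(2*I*pi/3))*conj(exp(-2*I*pi/3)) + 1*(exp(-2*I*pi/9))*conj(exp(2*I*pi/9)) + 1*(exp(8*I*pi/9))*conj(exp(-8*I*pi/9))
  = (1) + (exp(2*I*pi/9)) + (exp(4*I*pi/9)) + (exp(2*I*pi/3)) + (exp(8*I*pi/9)) + (exp(-8*I*pi/9)) + (exp(-2*I*pi/3)) + (exp(-4*I*pi/9)) + (exp(-2*I*pi/9))
  = 0.
(Exp terms are combined using exp(i*s)*conj(exp(i*t)) = exp(i*(s-t)), and sums of them are collapsed using the identity that for every m > 1 the m distinct m-th roots of unity sum to 0, e.g. 1 + exp(2*I*pi/3) + exp(-2*I*pi/3) = 0.)
Dividing by |G| = 9 gives 0/9 = 0, matching the row-orthogonality relation <chi_5, chi_4> = [chi_5 = chi_4].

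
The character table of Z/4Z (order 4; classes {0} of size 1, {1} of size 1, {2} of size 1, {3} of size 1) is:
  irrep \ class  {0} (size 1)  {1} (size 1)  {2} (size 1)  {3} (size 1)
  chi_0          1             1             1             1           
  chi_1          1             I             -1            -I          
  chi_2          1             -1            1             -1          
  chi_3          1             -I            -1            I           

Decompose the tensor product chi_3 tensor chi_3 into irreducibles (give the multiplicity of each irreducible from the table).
chi_3 tensor chi_3 = chi_2 (all other irreducibles have multiplicity 0).

Argument: The character of a tensor product is the pointwise product (chi_3 * chi_3)(C) = chi_3(C) * chi_3(C):
  {0}: (1)*(1), {1}: (-I)*(-I), {2}: (-1)*(-1), {3}: (I)*(I)
so (chi_3 * chi_3) takes values
  {0} -> 1, {1} -> -1, {2} -> 1, {3} -> -1.
Now take the inner product of this character with each irreducible chi from the table, <chi_3*chi_3, chi> = (1/4) sum_C |C| (chi_3*chi_3)(C) conj(chi(C)):
  <chi_3*chi_3, chi_0> = (1/4)[1*(1)*conj(1) + 1*(-1)*conj(1) + 1*(1)*conj(1) + 1*(-1)*conj(1)]
      = (1/4)[(1) + (-1) + (1) + (-1)] = 0/4 = 0
  <chi_3*chi_3, chi_1> = (1/4)[1*(1)*conj(1) + 1*(-1)*conj(I) + 1*(1)*conj(-1) + 1*(-1)*conj(-I)]
      = (1/4)[(1) + (I) + (-1) + (-I)] = 0/4 = 0
  <chi_3*chi_3, chi_2> = (1/4)[1*(1)*conj(1) + 1*(-1)*conj(-1) + 1*(1)*conj(1) + 1*(-1)*conj(-1)]
      = (1/4)[(1) + (1) + (1) + (1)] = 4/4 = 1
  <chi_3*chi_3, chi_3> = (1/4)[1*(1)*conj(1) + 1*(-1)*conj(-I) + 1*(1)*conj(-1) + 1*(-1)*conj(I)]
      = (1/4)[(1) + (-I) + (-1) + (I)] = 0/4 = 0
(Exp terms are combined using exp(i*s)*conj(exp(i*t)) = exp(i*(s-t)), and sums of them are collapsed using the identity that for every m > 1 the m distinct m-th roots of unity sum to 0, e.g. 1 + exp(2*I*pi/3) + exp(-2*I*pi/3) = 0.)
Hence the multiplicities are chi_2: 1. Dimension check: dim(chi_3)*dim(chi_3) = 1*1 = 1 and sum (mult * dim) = 1*1 = 1.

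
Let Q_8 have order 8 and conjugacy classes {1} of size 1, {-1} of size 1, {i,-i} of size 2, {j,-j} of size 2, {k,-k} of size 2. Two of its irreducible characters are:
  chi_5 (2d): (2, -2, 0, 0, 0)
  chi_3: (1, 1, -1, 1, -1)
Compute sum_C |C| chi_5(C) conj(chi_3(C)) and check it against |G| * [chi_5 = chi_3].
Sum = 0; so <chi_5, chi_3> = 0 (distinct irreducibles are orthogonal).

Argument: Compute term by term over conjugacy classes (|C| * chi_5(C) * conj(chi_3(C))):
  1*(2)*conj(1) + 1*(-2)*conj(1) + 2*(0)*conj(-1) + 2*(0)*conj(1) + 2*(0)*conj(-1)
  = (2) + (-2) + (0) + (0) + (0)
  = 0.
Dividing by |G| = 8 gives 0/8 = 0, matching the row-orthogonality relation <chi_5, chi_3> = [chi_5 = chi_3].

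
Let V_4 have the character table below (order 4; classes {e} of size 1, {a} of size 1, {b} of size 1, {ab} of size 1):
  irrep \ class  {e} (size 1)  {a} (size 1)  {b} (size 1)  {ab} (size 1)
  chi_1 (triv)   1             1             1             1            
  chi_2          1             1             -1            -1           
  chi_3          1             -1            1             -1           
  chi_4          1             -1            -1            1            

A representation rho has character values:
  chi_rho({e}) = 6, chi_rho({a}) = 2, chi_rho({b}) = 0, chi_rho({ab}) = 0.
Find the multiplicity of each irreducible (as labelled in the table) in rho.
Multiplicities: chi_1: 2, chi_2: 2, chi_3: 1, chi_4: 1.

Solution. Use <chi_rho, chi> = (1/|G|) sum_C |C| * chi_rho(C) * conj(chi(C)) with |G| = 4 for each irreducible chi in the table:
  <chi_rho, chi_1> = (1/4)[1*(6)*conj(1) + 1*(2)*conj(1) + 1*(0)*conj(1) + 1*(0)*conj(1)]
      = (1/4)[(6) + (2) + (0) + (0)] = 8/4 = 2
  <chi_rho, chi_2> = (1/4)[1*(6)*conj(1) + 1*(2)*conj(1) + 1*(0)*conj(-1) + 1*(0)*conj(-1)]
      = (1/4)[(6) + (2) + (0) + (0)] = 8/4 = 2
  <chi_rho, chi_3> = (1/4)[1*(6)*conj(1) + 1*(2)*conj(-1) + 1*(0)*conj(1) + 1*(0)*conj(-1)]
      = (1/4)[(6) + (-2) + (0) + (0)] = 4/4 = 1
  <chi_rho, chi_4> = (1/4)[1*(6)*conj(1) + 1*(2)*conj(-1) + 1*(0)*conj(-1) + 1*(0)*conj(1)]
      = (1/4)[(6) + (-2) + (0) + (0)] = 4/4 = 1
Dimension check: dim(rho) = sum (mult * dim) = 2*1 + 2*1 + 1*1 + 1*1 = 6 = chi_rho(e) = 6.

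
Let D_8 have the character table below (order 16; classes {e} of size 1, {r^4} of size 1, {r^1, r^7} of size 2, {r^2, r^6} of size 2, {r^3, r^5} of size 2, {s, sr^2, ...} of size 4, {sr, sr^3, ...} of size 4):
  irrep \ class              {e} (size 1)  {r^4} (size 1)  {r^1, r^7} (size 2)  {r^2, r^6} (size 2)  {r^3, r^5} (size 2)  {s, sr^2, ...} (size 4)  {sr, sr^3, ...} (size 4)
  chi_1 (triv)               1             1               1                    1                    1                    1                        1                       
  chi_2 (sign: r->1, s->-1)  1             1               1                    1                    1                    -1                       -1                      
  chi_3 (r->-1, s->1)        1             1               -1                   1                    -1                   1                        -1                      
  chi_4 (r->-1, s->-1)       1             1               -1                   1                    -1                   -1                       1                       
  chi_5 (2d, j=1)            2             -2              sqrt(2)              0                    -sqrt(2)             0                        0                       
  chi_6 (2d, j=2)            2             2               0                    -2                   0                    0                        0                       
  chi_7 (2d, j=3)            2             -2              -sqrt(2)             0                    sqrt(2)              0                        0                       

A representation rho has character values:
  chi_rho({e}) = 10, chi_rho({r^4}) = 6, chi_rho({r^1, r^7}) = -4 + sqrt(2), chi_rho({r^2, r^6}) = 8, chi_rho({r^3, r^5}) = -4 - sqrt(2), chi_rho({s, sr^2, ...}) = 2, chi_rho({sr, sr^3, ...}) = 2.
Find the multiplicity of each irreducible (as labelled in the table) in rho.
Multiplicities: chi_1: 2, chi_2: 0, chi_3: 3, chi_4: 3, chi_5: 1, chi_6: 0, chi_7: 0.

Explanation: Use <chi_rho, chi> = (1/|G|) sum_C |C| * chi_rho(C) * conj(chi(C)) with |G| = 16 for each irreducible chi in the table:
  <chi_rho, chi_1> = (1/16)[1*(10)*conj(1) + 1*(6)*conj(1) + 2*(-4 + sqrt(2))*conj(1) + 2*(8)*conj(1) + 2*(-4 - sqrt(2))*conj(1) + 4*(2)*conj(1) + 4*(2)*conj(1)]
      = (1/16)[(10) + (6) + (-8 + 2*sqrt(2)) + (16) + (-8 - 2*sqrt(2)) + (8) + (8)] = 32/16 = 2
  <chi_rho, chi_2> = (1/16)[1*(10)*conj(1) + 1*(6)*conj(1) + 2*(-4 + sqrt(2))*conj(1) + 2*(8)*conj(1) + 2*(-4 - sqrt(2))*conj(1) + 4*(2)*conj(-1) + 4*(2)*conj(-1)]
      = (1/16)[(10) + (6) + (-8 + 2*sqrt(2)) + (16) + (-8 - 2*sqrt(2)) + (-8) + (-8)] = 0/16 = 0
  <chi_rho, chi_3> = (1/16)[1*(10)*conj(1) + 1*(6)*conj(1) + 2*(-4 + sqrt(2))*conj(-1) + 2*(8)*conj(1) + 2*(-4 - sqrt(2))*conj(-1) + 4*(2)*conj(1) + 4*(2)*conj(-1)]
      = (1/16)[(10) + (6) + (8 - 2*sqrt(2)) + (16) + (2*sqrt(2) + 8) + (8) + (-8)] = 48/16 = 3
  <chi_rho, chi_4> = (1/16)[1*(10)*conj(1) + 1*(6)*conj(1) + 2*(-4 + sqrt(2))*conj(-1) + 2*(8)*conj(1) + 2*(-4 - sqrt(2))*conj(-1) + 4*(2)*conj(-1) + 4*(2)*conj(1)]
      = (1/16)[(10) + (6) + (8 - 2*sqrt(2)) + (16) + (2*sqrt(2) + 8) + (-8) + (8)] = 48/16 = 3
  <chi_rho, chi_5> = (1/16)[1*(10)*conj(2) + 1*(6)*conj(-2) + 2*(-4 + sqrt(2))*conj(sqrt(2)) + 2*(8)*conj(0) + 2*(-4 - sqrt(2))*conj(-sqrt(2)) + 4*(2)*conj(0) + 4*(2)*conj(0)]
      = (1/16)[(20) + (-12) + (4 - 8*sqrt(2)) + (0) + (4 + 8*sqrt(2)) + (0) + (0)] = 16/16 = 1
  <chi_rho, chi_6> = (1/16)[1*(10)*conj(2) + 1*(6)*conj(2) + 2*(-4 + sqrt(2))*conj(0) + 2*(8)*conj(-2) + 2*(-4 - sqrt(2))*conj(0) + 4*(2)*conj(0) + 4*(2)*conj(0)]
      = (1/16)[(20) + (12) + (0) + (-32) + (0) + (0) + (0)] = 0/16 = 0
  <chi_rho, chi_7> = (1/16)[1*(10)*conj(2) + 1*(6)*conj(-2) + 2*(-4 + sqrt(2))*conj(-sqrt(2)) + 2*(8)*conj(0) + 2*(-4 - sqrt(2))*conj(sqrt(2)) + 4*(2)*conj(0) + 4*(2)*conj(0)]
      = (1/16)[(20) + (-12) + (-4 + 8*sqrt(2)) + (0) + (-8*sqrt(2) - 4) + (0) + (0)] = 0/16 = 0
Dimension check: dim(rho) = sum (mult * dim) = 2*1 + 0*1 + 3*1 + 3*1 + 1*2 + 0*2 + 0*2 = 10 = chi_rho(e) = 10.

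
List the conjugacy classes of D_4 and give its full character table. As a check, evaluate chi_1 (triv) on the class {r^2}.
Conjugacy classes: {e} of size 1, {r^2} of size 1, {r^1, r^3} of size 2, {s, sr^2, ...} of size 2, {sr, sr^3, ...} of size 2.
Character table:
  irrep \ class              {e} (size 1)  {r^2} (size 1)  {r^1, r^3} (size 2)  {s, sr^2, ...} (size 2)  {sr, sr^3, ...} (size 2)
  chi_1 (triv)               1             1               1                    1                        1                       
  chi_2 (sign: r->1, s->-1)  1             1               1                    -1                       -1                      
  chi_3 (r->-1, s->1)        1             1               -1                   1                        -1                      
  chi_4 (r->-1, s->-1)       1             1               -1                   -1                       1                       
  chi_5 (2d, j=1)            2             -2              0                    0                        0                       

Spot check: chi_1 (triv) on {r^2} = 1.

Working: D_4 has order 2*4 = 8 with 5 conjugacy classes, hence 5 irreducibles. Sum of squared dims 1 + 1 + 1 + 1 + 4 = 8 = |G|. Linear characters come from the abelianisation; the 2-dimensional irreps have character r^k -> 2*cos(2*pi*j*k/4), reflections -> 0.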